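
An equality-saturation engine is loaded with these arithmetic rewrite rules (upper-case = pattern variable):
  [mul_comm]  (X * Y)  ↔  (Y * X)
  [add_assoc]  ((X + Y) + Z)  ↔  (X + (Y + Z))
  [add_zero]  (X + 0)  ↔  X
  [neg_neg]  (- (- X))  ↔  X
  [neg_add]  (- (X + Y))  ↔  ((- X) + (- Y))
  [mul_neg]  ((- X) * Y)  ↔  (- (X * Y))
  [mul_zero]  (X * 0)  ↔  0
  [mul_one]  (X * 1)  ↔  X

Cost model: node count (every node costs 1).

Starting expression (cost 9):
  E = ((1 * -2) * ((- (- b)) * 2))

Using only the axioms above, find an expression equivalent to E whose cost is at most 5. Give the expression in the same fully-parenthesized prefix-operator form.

(-2 * (b * 2))   [cost 5]

(1) (1 * -2)  =[mul_comm →]=  (-2 * 1)    ⊢ ((-2 * 1) * ((- (- b)) * 2))
(2) (-2 * 1)  =[mul_one →]=  -2    ⊢ (-2 * ((- (- b)) * 2))
(3) (- (- b))  =[neg_neg →]=  b    ⊢ cost 5, within 5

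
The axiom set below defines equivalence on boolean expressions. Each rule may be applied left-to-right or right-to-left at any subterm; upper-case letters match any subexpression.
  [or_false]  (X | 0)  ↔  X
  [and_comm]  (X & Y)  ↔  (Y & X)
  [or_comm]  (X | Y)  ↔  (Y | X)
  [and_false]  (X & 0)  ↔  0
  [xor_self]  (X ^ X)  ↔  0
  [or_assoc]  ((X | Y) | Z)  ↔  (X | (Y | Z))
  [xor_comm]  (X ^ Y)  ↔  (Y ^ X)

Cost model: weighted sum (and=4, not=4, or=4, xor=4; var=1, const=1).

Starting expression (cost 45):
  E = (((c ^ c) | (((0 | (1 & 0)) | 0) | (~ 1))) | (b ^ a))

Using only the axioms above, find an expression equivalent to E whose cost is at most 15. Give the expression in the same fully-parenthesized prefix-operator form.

((b ^ a) | (~ 1))   [cost 15]

step 1: and_false (→) rewrites (1 & 0) into 0, now (((c ^ c) | (((0 | 0) | 0) | (~ 1))) | (b ^ a))
step 2: or_false (→) rewrites ((0 | 0) | 0) into (0 | 0), now (((c ^ c) | ((0 | 0) | (~ 1))) | (b ^ a))
step 3: or_false (→) rewrites (0 | 0) into 0, now (((c ^ c) | (0 | (~ 1))) | (b ^ a))
step 4: xor_self (→) rewrites (c ^ c) into 0, now ((0 | (0 | (~ 1))) | (b ^ a))
step 5: or_comm (→) rewrites (0 | (~ 1)) into ((~ 1) | 0), now ((0 | ((~ 1) | 0)) | (b ^ a))
step 6: or_comm (→) rewrites ((0 | ((~ 1) | 0)) | (b ^ a)) into ((b ^ a) | (0 | ((~ 1) | 0)))
step 7: or_comm (→) rewrites (0 | ((~ 1) | 0)) into (((~ 1) | 0) | 0), now ((b ^ a) | (((~ 1) | 0) | 0))
step 8: or_false (→) rewrites ((~ 1) | 0) into (~ 1), now ((b ^ a) | ((~ 1) | 0))
step 9: or_false (→) rewrites ((~ 1) | 0) into (~ 1), reaching cost 15 (bound 15)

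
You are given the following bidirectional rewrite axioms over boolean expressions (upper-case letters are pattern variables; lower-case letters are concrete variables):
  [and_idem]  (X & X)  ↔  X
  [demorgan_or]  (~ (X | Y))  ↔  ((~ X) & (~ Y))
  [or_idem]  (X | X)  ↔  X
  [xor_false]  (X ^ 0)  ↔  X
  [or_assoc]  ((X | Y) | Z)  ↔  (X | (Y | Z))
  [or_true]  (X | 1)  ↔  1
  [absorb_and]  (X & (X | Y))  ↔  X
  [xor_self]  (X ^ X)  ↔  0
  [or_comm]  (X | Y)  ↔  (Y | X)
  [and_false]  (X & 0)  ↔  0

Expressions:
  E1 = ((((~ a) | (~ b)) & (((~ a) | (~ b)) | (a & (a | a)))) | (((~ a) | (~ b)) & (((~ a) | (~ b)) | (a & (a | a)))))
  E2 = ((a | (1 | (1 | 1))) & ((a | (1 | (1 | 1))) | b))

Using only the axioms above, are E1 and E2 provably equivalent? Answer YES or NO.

All listed rules preserve value, hence provable equivalence implies equal values everywhere; look for a separating assignment.
a=1, b=1 gives E1 ↦ 0, E2 ↦ 1; values differ ⇒ not provably equivalent.

NO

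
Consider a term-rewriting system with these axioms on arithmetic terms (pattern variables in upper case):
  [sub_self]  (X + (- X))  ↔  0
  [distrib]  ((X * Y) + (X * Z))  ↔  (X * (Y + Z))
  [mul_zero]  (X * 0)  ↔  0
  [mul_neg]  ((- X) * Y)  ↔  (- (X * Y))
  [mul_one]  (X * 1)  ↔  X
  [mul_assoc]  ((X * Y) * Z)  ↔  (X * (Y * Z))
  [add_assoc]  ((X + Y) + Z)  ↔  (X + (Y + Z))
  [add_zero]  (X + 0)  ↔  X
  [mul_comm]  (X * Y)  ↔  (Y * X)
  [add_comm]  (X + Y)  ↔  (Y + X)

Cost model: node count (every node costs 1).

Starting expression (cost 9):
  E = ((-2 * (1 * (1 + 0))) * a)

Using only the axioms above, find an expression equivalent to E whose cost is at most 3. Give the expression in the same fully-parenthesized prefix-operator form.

(1) (1 + 0)  =[add_zero →]=  1    ⊢ ((-2 * (1 * 1)) * a)
(2) (1 * 1)  =[mul_one →]=  1    ⊢ ((-2 * 1) * a)
(3) (-2 * 1)  =[mul_one →]=  -2    ⊢ cost 3, within 3

(-2 * a)   [cost 3]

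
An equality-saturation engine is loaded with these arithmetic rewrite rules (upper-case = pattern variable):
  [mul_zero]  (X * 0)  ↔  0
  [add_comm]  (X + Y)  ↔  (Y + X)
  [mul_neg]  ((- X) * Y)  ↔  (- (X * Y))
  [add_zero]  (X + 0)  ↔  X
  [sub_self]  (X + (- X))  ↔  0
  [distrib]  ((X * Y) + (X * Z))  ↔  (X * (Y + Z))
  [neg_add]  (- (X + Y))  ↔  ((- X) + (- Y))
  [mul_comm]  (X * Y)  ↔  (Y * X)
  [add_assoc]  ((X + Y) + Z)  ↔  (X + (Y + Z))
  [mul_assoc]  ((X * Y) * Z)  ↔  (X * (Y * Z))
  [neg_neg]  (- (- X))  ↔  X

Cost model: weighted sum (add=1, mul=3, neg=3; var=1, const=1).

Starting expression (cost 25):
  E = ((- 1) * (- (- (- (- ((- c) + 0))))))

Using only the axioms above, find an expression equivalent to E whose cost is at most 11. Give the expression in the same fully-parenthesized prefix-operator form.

((- 1) * (- c))   [cost 11]

step 1: add_zero (→) rewrites ((- c) + 0) into (- c), now ((- 1) * (- (- (- (- (- c))))))
step 2: neg_neg (→) rewrites (- (- (- (- c)))) into (- (- c)), now ((- 1) * (- (- (- c))))
step 3: neg_neg (→) rewrites (- (- c)) into c, reaching cost 11 (bound 11)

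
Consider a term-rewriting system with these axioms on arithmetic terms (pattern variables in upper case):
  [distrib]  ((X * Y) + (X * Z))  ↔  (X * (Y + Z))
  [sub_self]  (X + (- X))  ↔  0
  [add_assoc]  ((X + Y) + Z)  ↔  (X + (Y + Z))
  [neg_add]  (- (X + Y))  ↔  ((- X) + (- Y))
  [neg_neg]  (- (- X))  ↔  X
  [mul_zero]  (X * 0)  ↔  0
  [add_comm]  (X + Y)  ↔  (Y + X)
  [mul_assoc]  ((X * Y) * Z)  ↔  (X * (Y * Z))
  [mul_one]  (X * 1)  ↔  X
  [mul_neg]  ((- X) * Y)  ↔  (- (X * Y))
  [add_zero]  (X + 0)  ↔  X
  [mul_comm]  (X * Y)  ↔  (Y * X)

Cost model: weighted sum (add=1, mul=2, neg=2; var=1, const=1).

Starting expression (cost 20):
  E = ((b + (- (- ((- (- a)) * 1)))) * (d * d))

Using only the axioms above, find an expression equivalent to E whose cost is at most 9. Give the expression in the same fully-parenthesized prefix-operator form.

step 1: mul_one (→) rewrites ((- (- a)) * 1) into (- (- a)), now ((b + (- (- (- (- a))))) * (d * d))
step 2: neg_neg (→) rewrites (- (- (- a))) into (- a), now ((b + (- (- a))) * (d * d))
step 3: neg_neg (→) rewrites (- (- a)) into a, reaching cost 9 (bound 9)

((b + a) * (d * d))   [cost 9]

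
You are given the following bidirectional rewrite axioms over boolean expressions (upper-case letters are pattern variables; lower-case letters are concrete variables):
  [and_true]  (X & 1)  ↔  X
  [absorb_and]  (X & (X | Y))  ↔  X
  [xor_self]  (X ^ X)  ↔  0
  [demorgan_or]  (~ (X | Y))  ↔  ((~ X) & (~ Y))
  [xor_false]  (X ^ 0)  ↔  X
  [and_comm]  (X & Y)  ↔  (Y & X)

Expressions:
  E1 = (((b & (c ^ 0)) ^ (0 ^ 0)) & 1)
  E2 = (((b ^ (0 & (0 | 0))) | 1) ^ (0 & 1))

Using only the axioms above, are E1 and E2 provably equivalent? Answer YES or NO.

NO

All listed rules preserve value, hence provable equivalence implies equal values everywhere; look for a separating assignment.
b=0, c=0 gives E1 ↦ 0, E2 ↦ 1; values differ ⇒ not provably equivalent.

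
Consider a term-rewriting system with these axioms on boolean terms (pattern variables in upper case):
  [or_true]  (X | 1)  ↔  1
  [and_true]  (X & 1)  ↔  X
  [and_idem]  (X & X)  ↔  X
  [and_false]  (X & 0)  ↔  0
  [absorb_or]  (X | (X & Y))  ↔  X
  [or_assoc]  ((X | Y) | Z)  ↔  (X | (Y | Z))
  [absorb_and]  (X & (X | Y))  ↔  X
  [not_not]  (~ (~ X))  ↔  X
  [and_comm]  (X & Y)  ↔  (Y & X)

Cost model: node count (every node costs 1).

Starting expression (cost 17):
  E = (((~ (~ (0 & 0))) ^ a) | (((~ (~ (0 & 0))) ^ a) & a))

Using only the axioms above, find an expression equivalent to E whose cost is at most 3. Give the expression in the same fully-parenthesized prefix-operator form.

(0 ^ a)   [cost 3]

1. [absorb_or →] (((~ (~ (0 & 0))) ^ a) | (((~ (~ (0 & 0))) ^ a) & a))  →  ((~ (~ (0 & 0))) ^ a)
2. [not_not →] (~ (~ (0 & 0)))  →  (0 & 0);  E = ((0 & 0) ^ a)
3. [and_idem →] (0 & 0)  →  0;  cost 3 ≤ 3, done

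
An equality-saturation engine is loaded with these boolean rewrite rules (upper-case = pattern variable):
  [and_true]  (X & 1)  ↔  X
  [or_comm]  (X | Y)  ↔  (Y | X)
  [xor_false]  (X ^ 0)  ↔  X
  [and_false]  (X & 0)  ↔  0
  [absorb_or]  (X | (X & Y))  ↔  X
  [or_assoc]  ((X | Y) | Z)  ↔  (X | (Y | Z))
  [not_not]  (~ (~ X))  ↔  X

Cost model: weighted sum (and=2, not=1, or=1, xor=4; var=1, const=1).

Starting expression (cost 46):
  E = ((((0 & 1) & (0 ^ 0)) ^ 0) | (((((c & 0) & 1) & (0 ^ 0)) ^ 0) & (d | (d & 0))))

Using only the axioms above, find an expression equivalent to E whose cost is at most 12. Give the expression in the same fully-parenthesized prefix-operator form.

(1) (c & 0)  =[and_false →]=  0    ⊢ ((((0 & 1) & (0 ^ 0)) ^ 0) | ((((0 & 1) & (0 ^ 0)) ^ 0) & (d | (d & 0))))
(2) (d | (d & 0))  =[absorb_or →]=  d    ⊢ ((((0 & 1) & (0 ^ 0)) ^ 0) | ((((0 & 1) & (0 ^ 0)) ^ 0) & d))
(3) ((((0 & 1) & (0 ^ 0)) ^ 0) | ((((0 & 1) & (0 ^ 0)) ^ 0) & d))  =[absorb_or →]=  (((0 & 1) & (0 ^ 0)) ^ 0)
(4) (((0 & 1) & (0 ^ 0)) ^ 0)  =[xor_false →]=  ((0 & 1) & (0 ^ 0))    ⊢ cost 12, within 12

((0 & 1) & (0 ^ 0))   [cost 12]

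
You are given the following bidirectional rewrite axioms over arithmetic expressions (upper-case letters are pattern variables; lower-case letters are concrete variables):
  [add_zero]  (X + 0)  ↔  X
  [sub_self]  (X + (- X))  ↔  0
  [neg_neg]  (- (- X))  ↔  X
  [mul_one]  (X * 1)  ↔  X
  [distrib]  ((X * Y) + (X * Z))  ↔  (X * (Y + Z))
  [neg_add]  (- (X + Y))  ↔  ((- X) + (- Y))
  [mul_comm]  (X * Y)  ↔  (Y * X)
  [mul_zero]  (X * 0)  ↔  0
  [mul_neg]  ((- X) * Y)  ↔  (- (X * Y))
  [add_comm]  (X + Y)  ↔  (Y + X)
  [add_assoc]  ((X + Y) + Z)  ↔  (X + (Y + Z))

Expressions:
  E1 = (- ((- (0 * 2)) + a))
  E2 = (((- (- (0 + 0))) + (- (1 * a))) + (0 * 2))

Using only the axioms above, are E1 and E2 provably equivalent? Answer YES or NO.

YES

(1) (- ((- (0 * 2)) + a))  =[neg_add →]=  ((- (- (0 * 2))) + (- a))
(2) ((- (- (0 * 2))) + (- a))  =[add_comm →]=  ((- a) + (- (- (0 * 2))))
(3) (- (- (0 * 2)))  =[neg_neg →]=  (0 * 2)    ⊢ ((- a) + (0 * 2))
(4) (- a)  =[add_zero ←]=  ((- a) + 0)    ⊢ (((- a) + 0) + (0 * 2))
(5) ((- a) + 0)  =[add_comm →]=  (0 + (- a))    ⊢ ((0 + (- a)) + (0 * 2))
(6) a  =[mul_one ←]=  (a * 1)    ⊢ ((0 + (- (a * 1))) + (0 * 2))
(7) (a * 1)  =[mul_comm →]=  (1 * a)    ⊢ ((0 + (- (1 * a))) + (0 * 2))
(8) 0  =[neg_neg ←]=  (- (- 0))    ⊢ (((- (- 0)) + (- (1 * a))) + (0 * 2))
(9) 0  =[add_zero ←]=  (0 + 0)    ⊢ E2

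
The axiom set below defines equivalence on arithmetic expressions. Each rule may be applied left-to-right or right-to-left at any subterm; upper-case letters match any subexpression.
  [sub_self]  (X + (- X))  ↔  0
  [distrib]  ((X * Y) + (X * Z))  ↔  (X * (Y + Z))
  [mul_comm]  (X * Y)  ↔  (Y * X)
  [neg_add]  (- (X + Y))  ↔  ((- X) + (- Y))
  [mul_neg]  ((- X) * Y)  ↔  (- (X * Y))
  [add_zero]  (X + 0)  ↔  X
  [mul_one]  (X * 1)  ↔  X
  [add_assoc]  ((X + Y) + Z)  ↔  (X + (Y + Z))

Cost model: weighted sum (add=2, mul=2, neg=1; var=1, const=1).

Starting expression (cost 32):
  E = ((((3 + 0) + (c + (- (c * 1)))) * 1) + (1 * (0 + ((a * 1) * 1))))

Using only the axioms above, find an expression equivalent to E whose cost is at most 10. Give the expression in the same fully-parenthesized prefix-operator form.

((3 + 0) + (0 + a))   [cost 10]

1. [mul_one →] (c * 1)  →  c;  E = ((((3 + 0) + (c + (- c))) * 1) + (1 * (0 + ((a * 1) * 1))))
2. [add_zero →] (3 + 0)  →  3;  E = (((3 + (c + (- c))) * 1) + (1 * (0 + ((a * 1) * 1))))
3. [mul_one →] ((3 + (c + (- c))) * 1)  →  (3 + (c + (- c)));  E = ((3 + (c + (- c))) + (1 * (0 + ((a * 1) * 1))))
4. [mul_comm →] (1 * (0 + ((a * 1) * 1)))  →  ((0 + ((a * 1) * 1)) * 1);  E = ((3 + (c + (- c))) + ((0 + ((a * 1) * 1)) * 1))
5. [mul_one →] (a * 1)  →  a;  E = ((3 + (c + (- c))) + ((0 + (a * 1)) * 1))
6. [sub_self →] (c + (- c))  →  0;  E = ((3 + 0) + ((0 + (a * 1)) * 1))
7. [mul_one →] (a * 1)  →  a;  E = ((3 + 0) + ((0 + a) * 1))
8. [mul_one →] ((0 + a) * 1)  →  (0 + a);  cost 10 ≤ 10, done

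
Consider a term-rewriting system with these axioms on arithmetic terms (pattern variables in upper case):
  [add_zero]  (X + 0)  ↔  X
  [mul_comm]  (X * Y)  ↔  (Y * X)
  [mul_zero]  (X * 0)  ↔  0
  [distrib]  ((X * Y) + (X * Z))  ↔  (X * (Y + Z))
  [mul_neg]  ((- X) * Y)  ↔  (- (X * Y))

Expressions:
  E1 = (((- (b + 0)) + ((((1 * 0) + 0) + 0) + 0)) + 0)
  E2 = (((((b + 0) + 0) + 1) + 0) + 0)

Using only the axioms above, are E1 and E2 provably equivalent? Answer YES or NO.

NO

Every axiom is a valid identity, so a rewrite proof would force E1 and E2 to agree under every assignment.
At b=0: E1 = 0 but E2 = 1; they differ, so no derivation exists.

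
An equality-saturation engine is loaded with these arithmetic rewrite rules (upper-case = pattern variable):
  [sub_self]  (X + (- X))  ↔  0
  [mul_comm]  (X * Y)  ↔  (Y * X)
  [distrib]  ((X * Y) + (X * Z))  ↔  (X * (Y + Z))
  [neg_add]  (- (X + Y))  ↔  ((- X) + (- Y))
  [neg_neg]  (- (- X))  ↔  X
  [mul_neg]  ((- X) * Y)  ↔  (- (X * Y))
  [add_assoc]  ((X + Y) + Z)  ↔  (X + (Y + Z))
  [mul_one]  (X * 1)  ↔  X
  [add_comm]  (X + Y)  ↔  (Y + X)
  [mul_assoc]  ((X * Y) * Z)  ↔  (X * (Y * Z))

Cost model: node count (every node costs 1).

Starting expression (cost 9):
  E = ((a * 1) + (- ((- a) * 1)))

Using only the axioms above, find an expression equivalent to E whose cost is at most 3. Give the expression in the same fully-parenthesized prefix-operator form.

(a + a)   [cost 3]

1. [mul_one →] (a * 1)  →  a;  E = (a + (- ((- a) * 1)))
2. [mul_one →] ((- a) * 1)  →  (- a);  E = (a + (- (- a)))
3. [neg_neg →] (- (- a))  →  a;  cost 3 ≤ 3, done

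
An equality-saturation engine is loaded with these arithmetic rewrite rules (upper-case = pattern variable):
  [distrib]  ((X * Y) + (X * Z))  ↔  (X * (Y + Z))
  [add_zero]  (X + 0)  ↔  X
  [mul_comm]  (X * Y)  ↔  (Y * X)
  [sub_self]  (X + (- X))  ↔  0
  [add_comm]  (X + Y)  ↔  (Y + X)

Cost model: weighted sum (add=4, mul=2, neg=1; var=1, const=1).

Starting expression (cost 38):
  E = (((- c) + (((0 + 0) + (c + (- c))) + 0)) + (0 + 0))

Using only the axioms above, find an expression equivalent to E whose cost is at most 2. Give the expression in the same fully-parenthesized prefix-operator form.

(- c)   [cost 2]

step 1: sub_self (→) rewrites (c + (- c)) into 0, now (((- c) + (((0 + 0) + 0) + 0)) + (0 + 0))
step 2: add_zero (→) rewrites ((0 + 0) + 0) into (0 + 0), now (((- c) + ((0 + 0) + 0)) + (0 + 0))
step 3: add_zero (→) rewrites (0 + 0) into 0, now (((- c) + (0 + 0)) + (0 + 0))
step 4: add_zero (→) rewrites (0 + 0) into 0, now (((- c) + (0 + 0)) + 0)
step 5: add_zero (→) rewrites (((- c) + (0 + 0)) + 0) into ((- c) + (0 + 0))
step 6: add_zero (→) rewrites (0 + 0) into 0, now ((- c) + 0)
step 7: add_zero (→) rewrites ((- c) + 0) into (- c), reaching cost 2 (bound 2)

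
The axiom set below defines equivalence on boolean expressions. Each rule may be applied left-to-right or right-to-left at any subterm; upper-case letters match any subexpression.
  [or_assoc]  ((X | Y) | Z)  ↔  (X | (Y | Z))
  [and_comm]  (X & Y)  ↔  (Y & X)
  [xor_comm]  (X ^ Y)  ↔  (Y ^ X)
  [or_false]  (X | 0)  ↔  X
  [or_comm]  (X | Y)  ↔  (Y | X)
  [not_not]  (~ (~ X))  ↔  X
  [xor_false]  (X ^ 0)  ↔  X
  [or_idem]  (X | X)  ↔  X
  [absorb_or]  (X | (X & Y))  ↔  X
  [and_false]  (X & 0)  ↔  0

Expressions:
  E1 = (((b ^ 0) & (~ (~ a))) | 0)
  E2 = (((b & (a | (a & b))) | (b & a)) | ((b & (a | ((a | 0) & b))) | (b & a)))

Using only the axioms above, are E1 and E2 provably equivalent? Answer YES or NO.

YES

(1) (~ (~ a))  =[not_not →]=  a    ⊢ (((b ^ 0) & a) | 0)
(2) (b ^ 0)  =[xor_false →]=  b    ⊢ ((b & a) | 0)
(3) ((b & a) | 0)  =[or_false →]=  (b & a)
(4) (b & a)  =[or_idem ←]=  ((b & a) | (b & a))
(5) ((b & a) | (b & a))  =[or_idem ←]=  (((b & a) | (b & a)) | ((b & a) | (b & a)))
(6) a  =[absorb_or ←]=  (a | (a & b))    ⊢ (((b & a) | (b & a)) | ((b & (a | (a & b))) | (b & a)))
(7) a  =[absorb_or ←]=  (a | (a & b))    ⊢ (((b & (a | (a & b))) | (b & a)) | ((b & (a | (a & b))) | (b & a)))
(8) a  =[or_false ←]=  (a | 0)    ⊢ E2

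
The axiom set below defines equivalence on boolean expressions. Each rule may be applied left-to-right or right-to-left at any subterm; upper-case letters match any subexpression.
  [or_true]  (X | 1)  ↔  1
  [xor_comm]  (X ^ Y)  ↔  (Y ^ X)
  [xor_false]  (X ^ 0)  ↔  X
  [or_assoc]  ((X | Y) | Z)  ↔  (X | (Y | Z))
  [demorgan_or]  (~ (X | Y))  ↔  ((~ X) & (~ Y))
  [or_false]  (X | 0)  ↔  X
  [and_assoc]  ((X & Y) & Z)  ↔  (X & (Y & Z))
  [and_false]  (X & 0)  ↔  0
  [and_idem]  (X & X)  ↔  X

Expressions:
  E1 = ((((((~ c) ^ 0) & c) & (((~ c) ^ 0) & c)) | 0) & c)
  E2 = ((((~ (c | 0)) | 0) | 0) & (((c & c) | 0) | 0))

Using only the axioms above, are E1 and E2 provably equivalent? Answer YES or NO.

1. [or_false →] (((((~ c) ^ 0) & c) & (((~ c) ^ 0) & c)) | 0)  →  ((((~ c) ^ 0) & c) & (((~ c) ^ 0) & c));  E1 = (((((~ c) ^ 0) & c) & (((~ c) ^ 0) & c)) & c)
2. [and_idem →] ((((~ c) ^ 0) & c) & (((~ c) ^ 0) & c))  →  (((~ c) ^ 0) & c);  E1 = ((((~ c) ^ 0) & c) & c)
3. [xor_false →] ((~ c) ^ 0)  →  (~ c);  E1 = (((~ c) & c) & c)
4. [and_assoc →] (((~ c) & c) & c)  →  ((~ c) & (c & c))
5. [or_false ←] (~ c)  →  ((~ c) | 0);  E1 = (((~ c) | 0) & (c & c))
6. [or_false ←] (c & c)  →  ((c & c) | 0);  E1 = (((~ c) | 0) & ((c & c) | 0))
7. [or_false ←] ((c & c) | 0)  →  (((c & c) | 0) | 0);  E1 = (((~ c) | 0) & (((c & c) | 0) | 0))
8. [or_false ←] c  →  (c | 0);  E1 = (((~ (c | 0)) | 0) & (((c & c) | 0) | 0))
9. [or_false ←] ((~ (c | 0)) | 0)  →  (((~ (c | 0)) | 0) | 0);  this is E2

YES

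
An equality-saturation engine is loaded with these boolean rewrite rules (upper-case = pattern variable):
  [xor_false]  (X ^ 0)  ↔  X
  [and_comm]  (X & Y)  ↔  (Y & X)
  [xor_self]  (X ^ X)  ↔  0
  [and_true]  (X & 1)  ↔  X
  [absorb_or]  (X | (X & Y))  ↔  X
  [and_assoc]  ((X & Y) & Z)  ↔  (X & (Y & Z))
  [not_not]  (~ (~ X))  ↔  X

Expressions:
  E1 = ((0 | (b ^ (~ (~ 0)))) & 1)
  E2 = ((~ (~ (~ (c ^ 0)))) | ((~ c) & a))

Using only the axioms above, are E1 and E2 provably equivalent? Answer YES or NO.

All listed rules preserve value, hence provable equivalence implies equal values everywhere; look for a separating assignment.
a=0, b=0, c=0 gives E1 ↦ 0, E2 ↦ 1; values differ ⇒ not provably equivalent.

NO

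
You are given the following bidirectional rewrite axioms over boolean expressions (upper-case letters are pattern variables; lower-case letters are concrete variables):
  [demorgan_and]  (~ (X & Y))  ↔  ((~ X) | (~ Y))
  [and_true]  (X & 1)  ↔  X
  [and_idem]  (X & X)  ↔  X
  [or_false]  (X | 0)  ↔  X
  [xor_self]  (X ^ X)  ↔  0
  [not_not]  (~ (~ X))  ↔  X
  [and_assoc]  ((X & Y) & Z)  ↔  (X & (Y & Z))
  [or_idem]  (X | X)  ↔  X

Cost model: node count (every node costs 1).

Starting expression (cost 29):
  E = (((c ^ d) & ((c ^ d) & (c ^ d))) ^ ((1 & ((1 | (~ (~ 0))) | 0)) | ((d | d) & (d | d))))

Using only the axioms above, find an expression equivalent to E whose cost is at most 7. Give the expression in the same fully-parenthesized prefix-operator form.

((c ^ d) ^ (1 | d))   [cost 7]

step 1: not_not (→) rewrites (~ (~ 0)) into 0, now (((c ^ d) & ((c ^ d) & (c ^ d))) ^ ((1 & ((1 | 0) | 0)) | ((d | d) & (d | d))))
step 2: and_idem (→) rewrites ((d | d) & (d | d)) into (d | d), now (((c ^ d) & ((c ^ d) & (c ^ d))) ^ ((1 & ((1 | 0) | 0)) | (d | d)))
step 3: and_idem (→) rewrites ((c ^ d) & (c ^ d)) into (c ^ d), now (((c ^ d) & (c ^ d)) ^ ((1 & ((1 | 0) | 0)) | (d | d)))
step 4: and_idem (→) rewrites ((c ^ d) & (c ^ d)) into (c ^ d), now ((c ^ d) ^ ((1 & ((1 | 0) | 0)) | (d | d)))
step 5: or_false (→) rewrites (1 | 0) into 1, now ((c ^ d) ^ ((1 & (1 | 0)) | (d | d)))
step 6: or_false (→) rewrites (1 | 0) into 1, now ((c ^ d) ^ ((1 & 1) | (d | d)))
step 7: or_idem (→) rewrites (d | d) into d, now ((c ^ d) ^ ((1 & 1) | d))
step 8: and_true (→) rewrites (1 & 1) into 1, reaching cost 7 (bound 7)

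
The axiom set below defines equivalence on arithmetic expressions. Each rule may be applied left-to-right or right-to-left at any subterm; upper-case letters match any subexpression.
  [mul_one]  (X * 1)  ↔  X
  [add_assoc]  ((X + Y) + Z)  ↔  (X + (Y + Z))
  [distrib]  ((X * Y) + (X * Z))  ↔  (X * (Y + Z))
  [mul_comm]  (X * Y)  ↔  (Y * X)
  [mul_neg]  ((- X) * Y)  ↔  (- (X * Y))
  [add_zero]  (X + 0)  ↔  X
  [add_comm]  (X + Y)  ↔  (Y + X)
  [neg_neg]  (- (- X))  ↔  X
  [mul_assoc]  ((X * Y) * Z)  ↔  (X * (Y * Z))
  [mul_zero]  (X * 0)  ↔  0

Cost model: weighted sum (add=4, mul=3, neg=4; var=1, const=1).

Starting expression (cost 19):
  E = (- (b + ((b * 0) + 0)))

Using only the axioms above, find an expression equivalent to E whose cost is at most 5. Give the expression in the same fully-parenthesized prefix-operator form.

1. [mul_zero →] (b * 0)  →  0;  E = (- (b + (0 + 0)))
2. [add_zero →] (0 + 0)  →  0;  E = (- (b + 0))
3. [add_zero →] (b + 0)  →  b;  cost 5 ≤ 5, done

(- b)   [cost 5]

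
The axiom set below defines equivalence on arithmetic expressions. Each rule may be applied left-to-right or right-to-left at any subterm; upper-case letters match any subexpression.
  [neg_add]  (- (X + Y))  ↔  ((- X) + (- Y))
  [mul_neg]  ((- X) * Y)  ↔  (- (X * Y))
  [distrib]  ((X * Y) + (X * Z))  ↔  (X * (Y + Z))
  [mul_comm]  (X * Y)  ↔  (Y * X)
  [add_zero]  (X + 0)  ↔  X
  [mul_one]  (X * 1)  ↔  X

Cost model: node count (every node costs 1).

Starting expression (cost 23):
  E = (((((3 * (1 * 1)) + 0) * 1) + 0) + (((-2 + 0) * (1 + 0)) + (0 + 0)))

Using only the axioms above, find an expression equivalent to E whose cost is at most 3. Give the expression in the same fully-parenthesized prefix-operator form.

(3 + -2)   [cost 3]

step 1: mul_one (→) rewrites (((3 * (1 * 1)) + 0) * 1) into ((3 * (1 * 1)) + 0), now ((((3 * (1 * 1)) + 0) + 0) + (((-2 + 0) * (1 + 0)) + (0 + 0)))
step 2: add_zero (→) rewrites (1 + 0) into 1, now ((((3 * (1 * 1)) + 0) + 0) + (((-2 + 0) * 1) + (0 + 0)))
step 3: add_zero (→) rewrites (0 + 0) into 0, now ((((3 * (1 * 1)) + 0) + 0) + (((-2 + 0) * 1) + 0))
step 4: mul_one (→) rewrites (1 * 1) into 1, now ((((3 * 1) + 0) + 0) + (((-2 + 0) * 1) + 0))
step 5: mul_one (→) rewrites (3 * 1) into 3, now (((3 + 0) + 0) + (((-2 + 0) * 1) + 0))
step 6: add_zero (→) rewrites (3 + 0) into 3, now ((3 + 0) + (((-2 + 0) * 1) + 0))
step 7: add_zero (→) rewrites (-2 + 0) into -2, now ((3 + 0) + ((-2 * 1) + 0))
step 8: mul_one (→) rewrites (-2 * 1) into -2, now ((3 + 0) + (-2 + 0))
step 9: add_zero (→) rewrites (-2 + 0) into -2, now ((3 + 0) + -2)
step 10: add_zero (→) rewrites (3 + 0) into 3, reaching cost 3 (bound 3)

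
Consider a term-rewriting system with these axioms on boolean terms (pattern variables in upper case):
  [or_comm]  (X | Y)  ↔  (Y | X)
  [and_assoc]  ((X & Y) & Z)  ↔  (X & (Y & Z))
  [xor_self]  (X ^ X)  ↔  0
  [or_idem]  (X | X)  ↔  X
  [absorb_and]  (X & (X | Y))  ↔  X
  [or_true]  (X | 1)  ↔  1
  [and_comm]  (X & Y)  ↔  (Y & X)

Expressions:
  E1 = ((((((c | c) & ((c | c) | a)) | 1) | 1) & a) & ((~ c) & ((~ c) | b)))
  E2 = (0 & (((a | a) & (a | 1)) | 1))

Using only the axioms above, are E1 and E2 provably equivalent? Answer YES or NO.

The axioms are sound identities: if E1 ↔* E2 then E1 and E2 evaluate identically under any assignment.
Under a=1, b=0, c=0: E1 evaluates to 1, E2 to 0. Distinct ⇒ no rewrite sequence connects them.

NO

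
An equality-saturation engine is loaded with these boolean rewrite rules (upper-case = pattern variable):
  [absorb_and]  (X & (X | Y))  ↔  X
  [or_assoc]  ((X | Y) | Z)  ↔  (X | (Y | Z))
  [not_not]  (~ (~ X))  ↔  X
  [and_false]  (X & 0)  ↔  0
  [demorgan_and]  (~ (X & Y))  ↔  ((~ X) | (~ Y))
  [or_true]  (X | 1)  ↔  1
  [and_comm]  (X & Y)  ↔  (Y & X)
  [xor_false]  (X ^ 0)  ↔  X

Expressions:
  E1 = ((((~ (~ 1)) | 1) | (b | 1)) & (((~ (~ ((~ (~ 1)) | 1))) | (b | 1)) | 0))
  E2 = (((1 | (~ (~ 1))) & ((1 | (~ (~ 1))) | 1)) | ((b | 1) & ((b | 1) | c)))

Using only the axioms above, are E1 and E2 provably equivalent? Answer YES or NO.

YES

(1) (~ (~ ((~ (~ 1)) | 1)))  =[not_not →]=  ((~ (~ 1)) | 1)    ⊢ ((((~ (~ 1)) | 1) | (b | 1)) & ((((~ (~ 1)) | 1) | (b | 1)) | 0))
(2) ((((~ (~ 1)) | 1) | (b | 1)) & ((((~ (~ 1)) | 1) | (b | 1)) | 0))  =[absorb_and →]=  (((~ (~ 1)) | 1) | (b | 1))
(3) (~ (~ 1))  =[not_not →]=  1    ⊢ ((1 | 1) | (b | 1))
(4) 1  =[not_not ←]=  (~ (~ 1))    ⊢ ((1 | (~ (~ 1))) | (b | 1))
(5) (b | 1)  =[absorb_and ←]=  ((b | 1) & ((b | 1) | c))    ⊢ ((1 | (~ (~ 1))) | ((b | 1) & ((b | 1) | c)))
(6) (1 | (~ (~ 1)))  =[absorb_and ←]=  ((1 | (~ (~ 1))) & ((1 | (~ (~ 1))) | 1))    ⊢ E2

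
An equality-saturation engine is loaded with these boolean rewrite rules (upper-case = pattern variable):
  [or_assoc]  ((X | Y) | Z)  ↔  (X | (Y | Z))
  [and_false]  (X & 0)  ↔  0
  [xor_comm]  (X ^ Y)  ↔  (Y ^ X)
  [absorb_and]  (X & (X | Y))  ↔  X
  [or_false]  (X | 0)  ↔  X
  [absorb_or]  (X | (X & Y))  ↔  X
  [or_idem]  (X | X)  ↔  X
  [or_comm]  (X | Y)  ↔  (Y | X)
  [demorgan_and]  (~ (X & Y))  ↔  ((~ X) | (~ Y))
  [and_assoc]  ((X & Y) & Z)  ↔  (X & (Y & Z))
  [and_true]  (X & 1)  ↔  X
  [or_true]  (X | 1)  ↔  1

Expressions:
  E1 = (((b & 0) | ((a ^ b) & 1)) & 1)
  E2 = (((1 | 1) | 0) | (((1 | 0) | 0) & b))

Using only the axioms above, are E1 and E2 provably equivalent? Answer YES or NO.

NO

The axioms are sound identities: if E1 ↔* E2 then E1 and E2 evaluate identically under any assignment.
Under a=0, b=0: E1 evaluates to 0, E2 to 1. Distinct ⇒ no rewrite sequence connects them.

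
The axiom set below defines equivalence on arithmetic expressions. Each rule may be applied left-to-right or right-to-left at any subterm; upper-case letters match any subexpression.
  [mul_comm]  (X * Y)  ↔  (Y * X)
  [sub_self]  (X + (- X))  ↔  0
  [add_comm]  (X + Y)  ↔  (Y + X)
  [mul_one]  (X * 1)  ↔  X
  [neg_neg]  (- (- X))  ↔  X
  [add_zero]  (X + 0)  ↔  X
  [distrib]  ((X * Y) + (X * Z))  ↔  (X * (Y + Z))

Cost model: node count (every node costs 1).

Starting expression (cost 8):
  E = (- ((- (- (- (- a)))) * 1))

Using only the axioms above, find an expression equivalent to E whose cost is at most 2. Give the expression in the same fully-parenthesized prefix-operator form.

(- a)   [cost 2]

step 1: neg_neg (→) rewrites (- (- a)) into a, now (- ((- (- a)) * 1))
step 2: mul_one (→) rewrites ((- (- a)) * 1) into (- (- a)), now (- (- (- a)))
step 3: neg_neg (→) rewrites (- (- (- a))) into (- a), reaching cost 2 (bound 2)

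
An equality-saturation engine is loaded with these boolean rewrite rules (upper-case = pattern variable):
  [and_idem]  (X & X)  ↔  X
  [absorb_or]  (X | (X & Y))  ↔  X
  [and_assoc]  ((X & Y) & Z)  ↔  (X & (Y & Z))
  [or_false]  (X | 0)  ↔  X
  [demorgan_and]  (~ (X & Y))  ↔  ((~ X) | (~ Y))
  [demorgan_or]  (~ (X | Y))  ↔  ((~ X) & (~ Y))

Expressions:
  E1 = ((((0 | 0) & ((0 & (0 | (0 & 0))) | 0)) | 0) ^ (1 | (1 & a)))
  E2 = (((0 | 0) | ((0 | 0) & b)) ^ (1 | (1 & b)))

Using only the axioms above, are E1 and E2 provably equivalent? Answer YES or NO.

YES

(1) (0 | (0 & 0))  =[absorb_or →]=  0    ⊢ ((((0 | 0) & ((0 & 0) | 0)) | 0) ^ (1 | (1 & a)))
(2) (1 | (1 & a))  =[absorb_or →]=  1    ⊢ ((((0 | 0) & ((0 & 0) | 0)) | 0) ^ 1)
(3) (0 & 0)  =[and_idem →]=  0    ⊢ ((((0 | 0) & (0 | 0)) | 0) ^ 1)
(4) ((0 | 0) & (0 | 0))  =[and_idem →]=  (0 | 0)    ⊢ (((0 | 0) | 0) ^ 1)
(5) (0 | 0)  =[or_false →]=  0    ⊢ ((0 | 0) ^ 1)
(6) (0 | 0)  =[absorb_or ←]=  ((0 | 0) | ((0 | 0) & b))    ⊢ (((0 | 0) | ((0 | 0) & b)) ^ 1)
(7) 1  =[absorb_or ←]=  (1 | (1 & b))    ⊢ E2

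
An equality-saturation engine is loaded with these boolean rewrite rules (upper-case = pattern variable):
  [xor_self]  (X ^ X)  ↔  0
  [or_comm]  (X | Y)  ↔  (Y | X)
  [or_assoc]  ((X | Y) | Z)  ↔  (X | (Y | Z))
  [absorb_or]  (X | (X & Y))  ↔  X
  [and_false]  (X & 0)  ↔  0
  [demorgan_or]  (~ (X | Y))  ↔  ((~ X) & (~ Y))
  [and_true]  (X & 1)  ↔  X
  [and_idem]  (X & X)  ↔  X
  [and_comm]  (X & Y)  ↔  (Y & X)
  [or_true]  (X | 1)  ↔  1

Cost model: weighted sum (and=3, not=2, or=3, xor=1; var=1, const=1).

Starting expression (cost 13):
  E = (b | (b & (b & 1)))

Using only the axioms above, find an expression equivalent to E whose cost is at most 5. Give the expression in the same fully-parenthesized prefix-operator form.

(1) (b | (b & (b & 1)))  =[or_comm →]=  ((b & (b & 1)) | b)
(2) (b & 1)  =[and_true →]=  b    ⊢ ((b & b) | b)
(3) (b & b)  =[and_idem →]=  b    ⊢ cost 5, within 5

(b | b)   [cost 5]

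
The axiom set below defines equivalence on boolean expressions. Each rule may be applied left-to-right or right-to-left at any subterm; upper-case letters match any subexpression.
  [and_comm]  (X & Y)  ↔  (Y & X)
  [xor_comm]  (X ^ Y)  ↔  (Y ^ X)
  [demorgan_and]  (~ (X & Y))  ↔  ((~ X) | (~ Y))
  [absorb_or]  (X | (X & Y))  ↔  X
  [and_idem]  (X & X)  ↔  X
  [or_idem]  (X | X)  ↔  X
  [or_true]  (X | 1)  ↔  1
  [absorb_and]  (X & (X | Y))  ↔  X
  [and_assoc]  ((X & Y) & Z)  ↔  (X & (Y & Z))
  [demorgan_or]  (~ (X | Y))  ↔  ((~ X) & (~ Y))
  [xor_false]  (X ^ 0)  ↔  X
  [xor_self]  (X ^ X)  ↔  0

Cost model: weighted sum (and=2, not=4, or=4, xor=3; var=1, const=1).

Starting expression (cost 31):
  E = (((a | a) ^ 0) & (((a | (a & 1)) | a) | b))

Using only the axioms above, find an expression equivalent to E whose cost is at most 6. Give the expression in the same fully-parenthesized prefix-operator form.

step 1: absorb_or (→) rewrites (a | (a & 1)) into a, now (((a | a) ^ 0) & ((a | a) | b))
step 2: xor_false (→) rewrites ((a | a) ^ 0) into (a | a), now ((a | a) & ((a | a) | b))
step 3: absorb_and (→) rewrites ((a | a) & ((a | a) | b)) into (a | a), reaching cost 6 (bound 6)

(a | a)   [cost 6]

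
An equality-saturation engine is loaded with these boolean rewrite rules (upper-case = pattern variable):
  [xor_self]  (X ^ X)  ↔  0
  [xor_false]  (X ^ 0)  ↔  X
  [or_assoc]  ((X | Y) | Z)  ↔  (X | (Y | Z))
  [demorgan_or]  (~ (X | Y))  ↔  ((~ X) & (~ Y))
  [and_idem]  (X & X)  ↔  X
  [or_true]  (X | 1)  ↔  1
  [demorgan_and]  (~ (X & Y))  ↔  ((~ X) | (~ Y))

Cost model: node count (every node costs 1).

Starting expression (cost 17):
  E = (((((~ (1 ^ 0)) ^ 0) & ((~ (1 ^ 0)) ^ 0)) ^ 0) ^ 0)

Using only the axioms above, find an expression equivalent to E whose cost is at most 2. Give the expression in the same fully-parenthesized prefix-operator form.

(~ 1)   [cost 2]

step 1: and_idem (→) rewrites (((~ (1 ^ 0)) ^ 0) & ((~ (1 ^ 0)) ^ 0)) into ((~ (1 ^ 0)) ^ 0), now ((((~ (1 ^ 0)) ^ 0) ^ 0) ^ 0)
step 2: xor_false (→) rewrites ((~ (1 ^ 0)) ^ 0) into (~ (1 ^ 0)), now (((~ (1 ^ 0)) ^ 0) ^ 0)
step 3: xor_false (→) rewrites ((~ (1 ^ 0)) ^ 0) into (~ (1 ^ 0)), now ((~ (1 ^ 0)) ^ 0)
step 4: xor_false (→) rewrites (1 ^ 0) into 1, now ((~ 1) ^ 0)
step 5: xor_false (→) rewrites ((~ 1) ^ 0) into (~ 1), reaching cost 2 (bound 2)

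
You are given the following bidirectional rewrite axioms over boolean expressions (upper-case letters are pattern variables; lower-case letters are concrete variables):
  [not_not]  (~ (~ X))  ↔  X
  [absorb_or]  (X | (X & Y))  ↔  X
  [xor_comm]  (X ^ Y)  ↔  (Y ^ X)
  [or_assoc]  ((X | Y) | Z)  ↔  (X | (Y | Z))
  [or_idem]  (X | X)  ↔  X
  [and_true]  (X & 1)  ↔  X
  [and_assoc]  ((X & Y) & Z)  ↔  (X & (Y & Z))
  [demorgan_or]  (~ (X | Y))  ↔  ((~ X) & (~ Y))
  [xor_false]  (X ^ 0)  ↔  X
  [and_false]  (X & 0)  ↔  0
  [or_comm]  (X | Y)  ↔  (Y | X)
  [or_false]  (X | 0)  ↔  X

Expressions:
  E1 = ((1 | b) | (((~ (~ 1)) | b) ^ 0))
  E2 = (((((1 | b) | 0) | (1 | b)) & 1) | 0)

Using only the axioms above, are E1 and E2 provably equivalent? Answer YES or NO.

YES

step 1: xor_false (→) rewrites (((~ (~ 1)) | b) ^ 0) into ((~ (~ 1)) | b), now ((1 | b) | ((~ (~ 1)) | b))
step 2: not_not (→) rewrites (~ (~ 1)) into 1, now ((1 | b) | (1 | b))
step 3: or_false (←) rewrites ((1 | b) | (1 | b)) into (((1 | b) | (1 | b)) | 0)
step 4: and_true (←) rewrites ((1 | b) | (1 | b)) into (((1 | b) | (1 | b)) & 1), now ((((1 | b) | (1 | b)) & 1) | 0)
step 5: or_false (←) rewrites (1 | b) into ((1 | b) | 0), which is E2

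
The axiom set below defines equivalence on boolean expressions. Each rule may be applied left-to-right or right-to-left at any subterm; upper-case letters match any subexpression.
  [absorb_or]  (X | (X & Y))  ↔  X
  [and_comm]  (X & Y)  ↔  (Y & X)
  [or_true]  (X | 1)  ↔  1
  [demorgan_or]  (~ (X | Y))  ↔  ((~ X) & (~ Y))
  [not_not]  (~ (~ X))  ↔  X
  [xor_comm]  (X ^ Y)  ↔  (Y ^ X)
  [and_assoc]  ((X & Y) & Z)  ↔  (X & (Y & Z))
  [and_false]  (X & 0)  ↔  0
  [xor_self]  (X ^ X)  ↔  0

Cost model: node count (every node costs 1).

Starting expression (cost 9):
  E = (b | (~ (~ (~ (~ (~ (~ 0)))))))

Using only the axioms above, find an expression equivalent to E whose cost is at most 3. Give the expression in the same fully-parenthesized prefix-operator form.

step 1: not_not (→) rewrites (~ (~ (~ (~ (~ (~ 0)))))) into (~ (~ (~ (~ 0)))), now (b | (~ (~ (~ (~ 0)))))
step 2: not_not (→) rewrites (~ (~ 0)) into 0, now (b | (~ (~ 0)))
step 3: not_not (→) rewrites (~ (~ 0)) into 0, reaching cost 3 (bound 3)

(b | 0)   [cost 3]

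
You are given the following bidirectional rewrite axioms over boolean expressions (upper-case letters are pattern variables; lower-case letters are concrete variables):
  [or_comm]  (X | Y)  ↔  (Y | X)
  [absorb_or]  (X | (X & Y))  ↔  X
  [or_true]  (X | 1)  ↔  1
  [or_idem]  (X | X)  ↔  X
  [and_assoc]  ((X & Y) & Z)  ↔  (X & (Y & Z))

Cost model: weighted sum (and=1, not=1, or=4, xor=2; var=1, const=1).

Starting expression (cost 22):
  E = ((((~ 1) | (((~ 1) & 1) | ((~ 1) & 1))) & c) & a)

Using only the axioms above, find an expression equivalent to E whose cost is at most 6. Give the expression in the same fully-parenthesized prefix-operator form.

step 1: or_idem (→) rewrites (((~ 1) & 1) | ((~ 1) & 1)) into ((~ 1) & 1), now ((((~ 1) | ((~ 1) & 1)) & c) & a)
step 2: and_assoc (→) rewrites ((((~ 1) | ((~ 1) & 1)) & c) & a) into (((~ 1) | ((~ 1) & 1)) & (c & a))
step 3: absorb_or (→) rewrites ((~ 1) | ((~ 1) & 1)) into (~ 1), reaching cost 6 (bound 6)

((~ 1) & (c & a))   [cost 6]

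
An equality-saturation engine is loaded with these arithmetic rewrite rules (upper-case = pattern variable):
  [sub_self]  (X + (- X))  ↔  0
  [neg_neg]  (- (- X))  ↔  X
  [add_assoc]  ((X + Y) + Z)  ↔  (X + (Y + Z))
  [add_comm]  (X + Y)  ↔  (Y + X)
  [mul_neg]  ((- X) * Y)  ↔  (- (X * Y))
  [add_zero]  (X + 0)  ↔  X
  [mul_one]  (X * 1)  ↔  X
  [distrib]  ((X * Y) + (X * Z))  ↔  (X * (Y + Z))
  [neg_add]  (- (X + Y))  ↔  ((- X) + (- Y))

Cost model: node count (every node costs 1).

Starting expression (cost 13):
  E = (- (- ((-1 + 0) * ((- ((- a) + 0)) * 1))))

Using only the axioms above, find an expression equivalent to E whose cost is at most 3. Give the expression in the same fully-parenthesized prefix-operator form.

step 1: neg_neg (→) rewrites (- (- ((-1 + 0) * ((- ((- a) + 0)) * 1)))) into ((-1 + 0) * ((- ((- a) + 0)) * 1))
step 2: add_zero (→) rewrites ((- a) + 0) into (- a), now ((-1 + 0) * ((- (- a)) * 1))
step 3: add_zero (→) rewrites (-1 + 0) into -1, now (-1 * ((- (- a)) * 1))
step 4: neg_neg (→) rewrites (- (- a)) into a, now (-1 * (a * 1))
step 5: mul_one (→) rewrites (a * 1) into a, reaching cost 3 (bound 3)

(-1 * a)   [cost 3]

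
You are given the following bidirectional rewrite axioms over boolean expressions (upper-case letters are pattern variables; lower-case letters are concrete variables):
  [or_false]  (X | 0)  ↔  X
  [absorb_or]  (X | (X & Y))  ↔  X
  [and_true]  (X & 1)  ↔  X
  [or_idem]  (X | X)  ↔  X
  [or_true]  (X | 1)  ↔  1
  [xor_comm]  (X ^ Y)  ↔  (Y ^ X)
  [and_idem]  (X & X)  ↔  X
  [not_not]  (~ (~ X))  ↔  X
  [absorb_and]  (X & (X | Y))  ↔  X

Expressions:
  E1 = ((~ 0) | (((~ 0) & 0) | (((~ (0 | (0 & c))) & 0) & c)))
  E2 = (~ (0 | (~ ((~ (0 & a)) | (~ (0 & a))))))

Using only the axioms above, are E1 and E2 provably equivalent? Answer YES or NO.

YES

step 1: absorb_or (→) rewrites (0 | (0 & c)) into 0, now ((~ 0) | (((~ 0) & 0) | (((~ 0) & 0) & c)))
step 2: absorb_or (→) rewrites (((~ 0) & 0) | (((~ 0) & 0) & c)) into ((~ 0) & 0), now ((~ 0) | ((~ 0) & 0))
step 3: absorb_or (→) rewrites ((~ 0) | ((~ 0) & 0)) into (~ 0)
step 4: absorb_or (←) rewrites 0 into (0 | (0 & a)), now (~ (0 | (0 & a)))
step 5: not_not (←) rewrites (0 & a) into (~ (~ (0 & a))), now (~ (0 | (~ (~ (0 & a)))))
step 6: or_idem (←) rewrites (~ (0 & a)) into ((~ (0 & a)) | (~ (0 & a))), which is E2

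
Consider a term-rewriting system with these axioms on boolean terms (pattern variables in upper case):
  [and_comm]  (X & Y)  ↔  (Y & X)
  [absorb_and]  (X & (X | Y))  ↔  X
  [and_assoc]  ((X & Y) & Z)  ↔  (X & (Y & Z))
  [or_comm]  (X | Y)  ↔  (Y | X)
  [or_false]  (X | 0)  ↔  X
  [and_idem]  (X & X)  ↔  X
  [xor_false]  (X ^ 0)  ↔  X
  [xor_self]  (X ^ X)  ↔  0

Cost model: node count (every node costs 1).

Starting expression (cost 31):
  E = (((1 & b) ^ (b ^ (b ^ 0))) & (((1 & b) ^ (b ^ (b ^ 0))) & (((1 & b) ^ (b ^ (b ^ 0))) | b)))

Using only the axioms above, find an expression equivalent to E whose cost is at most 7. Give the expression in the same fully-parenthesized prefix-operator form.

step 1: absorb_and (→) rewrites (((1 & b) ^ (b ^ (b ^ 0))) & (((1 & b) ^ (b ^ (b ^ 0))) | b)) into ((1 & b) ^ (b ^ (b ^ 0))), now (((1 & b) ^ (b ^ (b ^ 0))) & ((1 & b) ^ (b ^ (b ^ 0))))
step 2: and_idem (→) rewrites (((1 & b) ^ (b ^ (b ^ 0))) & ((1 & b) ^ (b ^ (b ^ 0)))) into ((1 & b) ^ (b ^ (b ^ 0)))
step 3: xor_false (→) rewrites (b ^ 0) into b, reaching cost 7 (bound 7)

((1 & b) ^ (b ^ b))   [cost 7]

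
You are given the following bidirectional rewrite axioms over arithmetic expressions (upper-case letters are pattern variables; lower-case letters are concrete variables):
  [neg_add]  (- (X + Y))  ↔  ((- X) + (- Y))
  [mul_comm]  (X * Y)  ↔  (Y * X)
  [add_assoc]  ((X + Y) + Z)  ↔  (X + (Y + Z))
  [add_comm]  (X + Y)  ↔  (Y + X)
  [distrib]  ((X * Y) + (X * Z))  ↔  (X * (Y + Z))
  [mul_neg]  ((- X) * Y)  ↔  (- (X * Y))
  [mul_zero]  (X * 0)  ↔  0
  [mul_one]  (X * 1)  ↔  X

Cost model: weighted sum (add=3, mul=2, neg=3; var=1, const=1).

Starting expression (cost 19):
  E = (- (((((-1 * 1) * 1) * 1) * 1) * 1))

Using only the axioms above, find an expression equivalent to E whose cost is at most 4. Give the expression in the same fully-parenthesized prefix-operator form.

1. [mul_one →] (-1 * 1)  →  -1;  E = (- ((((-1 * 1) * 1) * 1) * 1))
2. [mul_one →] (((-1 * 1) * 1) * 1)  →  ((-1 * 1) * 1);  E = (- (((-1 * 1) * 1) * 1))
3. [mul_one →] ((-1 * 1) * 1)  →  (-1 * 1);  E = (- ((-1 * 1) * 1))
4. [mul_comm →] (-1 * 1)  →  (1 * -1);  E = (- ((1 * -1) * 1))
5. [mul_one →] ((1 * -1) * 1)  →  (1 * -1);  E = (- (1 * -1))
6. [mul_comm →] (1 * -1)  →  (-1 * 1);  E = (- (-1 * 1))
7. [mul_one →] (-1 * 1)  →  -1;  cost 4 ≤ 4, done

(- -1)   [cost 4]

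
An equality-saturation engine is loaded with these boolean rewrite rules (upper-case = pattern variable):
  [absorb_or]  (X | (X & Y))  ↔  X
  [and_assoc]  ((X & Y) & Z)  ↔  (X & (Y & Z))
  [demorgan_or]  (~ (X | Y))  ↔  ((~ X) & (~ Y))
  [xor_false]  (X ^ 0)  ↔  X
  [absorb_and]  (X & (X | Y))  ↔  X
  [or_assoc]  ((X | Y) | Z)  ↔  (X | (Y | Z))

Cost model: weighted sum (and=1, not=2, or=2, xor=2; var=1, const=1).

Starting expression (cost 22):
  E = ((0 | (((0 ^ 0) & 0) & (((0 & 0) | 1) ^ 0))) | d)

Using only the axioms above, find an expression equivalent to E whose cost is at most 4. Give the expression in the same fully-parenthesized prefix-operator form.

(0 | d)   [cost 4]

(1) (((0 & 0) | 1) ^ 0)  =[xor_false →]=  ((0 & 0) | 1)    ⊢ ((0 | (((0 ^ 0) & 0) & ((0 & 0) | 1))) | d)
(2) (0 ^ 0)  =[xor_false →]=  0    ⊢ ((0 | ((0 & 0) & ((0 & 0) | 1))) | d)
(3) ((0 & 0) & ((0 & 0) | 1))  =[absorb_and →]=  (0 & 0)    ⊢ ((0 | (0 & 0)) | d)
(4) (0 | (0 & 0))  =[absorb_or →]=  0    ⊢ cost 4, within 4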